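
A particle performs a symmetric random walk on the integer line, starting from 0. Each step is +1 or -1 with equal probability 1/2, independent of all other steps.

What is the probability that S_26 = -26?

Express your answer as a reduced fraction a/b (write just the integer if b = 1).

Answer: 1/67108864

Derivation:
To reach position -26 after 26 steps: need 0 steps of +1 and 26 of -1.
Favorable paths: C(26,0) = 1
Total paths: 2^26 = 67108864
P = 1/67108864 = 1/67108864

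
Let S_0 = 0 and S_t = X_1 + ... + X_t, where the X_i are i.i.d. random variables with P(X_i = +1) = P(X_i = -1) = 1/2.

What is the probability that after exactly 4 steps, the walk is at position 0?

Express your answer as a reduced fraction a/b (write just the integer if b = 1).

Answer: 3/8

Derivation:
To reach position 0 after 4 steps: need 2 steps of +1 and 2 of -1.
Favorable paths: C(4,2) = 6
Total paths: 2^4 = 16
P = 6/16 = 3/8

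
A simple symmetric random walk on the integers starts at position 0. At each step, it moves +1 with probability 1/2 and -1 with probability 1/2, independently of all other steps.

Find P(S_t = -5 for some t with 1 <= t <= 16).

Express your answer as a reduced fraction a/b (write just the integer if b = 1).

Answer: 6885/32768

Derivation:
Count via complement. Let g(t,s) = #length-t paths at position s with S_1..S_t all ≠ -5.
g(t,s) = g(t-1,s-1) + g(t-1,s+1) for s ≠ -5; g(t,-5) = 0.
t=0: g(0,0)=1
t=1: g(1,-1)=1 g(1,1)=1
t=2: g(2,-2)=1 g(2,0)=2 g(2,2)=1
t=3: g(3,-3)=1 g(3,-1)=3 g(3,1)=3 g(3,3)=1
t=4: g(4,-4)=1 g(4,-2)=4 g(4,0)=6 g(4,2)=4 g(4,4)=1
t=5: g(5,-3)=5 g(5,-1)=10 g(5,1)=10 g(5,3)=5 g(5,5)=1
t=6: g(6,-4)=5 g(6,-2)=15 g(6,0)=20 g(6,2)=15 g(6,4)=6 g(6,6)=1
t=7: g(7,-3)=20 g(7,-1)=35 g(7,1)=35 g(7,3)=21 g(7,5)=7 g(7,7)=1
t=8: g(8,-4)=20 g(8,-2)=55 g(8,0)=70 g(8,2)=56 g(8,4)=28 g(8,6)=8 g(8,8)=1
t=9: g(9,-3)=75 g(9,-1)=125 g(9,1)=126 g(9,3)=84 g(9,5)=36 g(9,7)=9 g(9,9)=1
t=10: g(10,-4)=75 g(10,-2)=200 g(10,0)=251 g(10,2)=210 g(10,4)=120 g(10,6)=45 g(10,8)=10 g(10,10)=1
t=11: g(11,-3)=275 g(11,-1)=451 g(11,1)=461 g(11,3)=330 g(11,5)=165 g(11,7)=55 g(11,9)=11 g(11,11)=1
t=12: g(12,-4)=275 g(12,-2)=726 g(12,0)=912 g(12,2)=791 g(12,4)=495 g(12,6)=220 g(12,8)=66 g(12,10)=12 g(12,12)=1
t=13: g(13,-3)=1001 g(13,-1)=1638 g(13,1)=1703 g(13,3)=1286 g(13,5)=715 g(13,7)=286 g(13,9)=78 g(13,11)=13 g(13,13)=1
t=14: g(14,-4)=1001 g(14,-2)=2639 g(14,0)=3341 g(14,2)=2989 g(14,4)=2001 g(14,6)=1001 g(14,8)=364 g(14,10)=91 g(14,12)=14 g(14,14)=1
t=15: g(15,-3)=3640 g(15,-1)=5980 g(15,1)=6330 g(15,3)=4990 g(15,5)=3002 g(15,7)=1365 g(15,9)=455 g(15,11)=105 g(15,13)=15 g(15,15)=1
t=16: g(16,-4)=3640 g(16,-2)=9620 g(16,0)=12310 g(16,2)=11320 g(16,4)=7992 g(16,6)=4367 g(16,8)=1820 g(16,10)=560 g(16,12)=120 g(16,14)=16 g(16,16)=1
Paths never hitting -5: Σ_s g(16,s) = 51766
Paths hitting -5: 2^16 - 51766 = 13770
P = 13770/65536 = 6885/32768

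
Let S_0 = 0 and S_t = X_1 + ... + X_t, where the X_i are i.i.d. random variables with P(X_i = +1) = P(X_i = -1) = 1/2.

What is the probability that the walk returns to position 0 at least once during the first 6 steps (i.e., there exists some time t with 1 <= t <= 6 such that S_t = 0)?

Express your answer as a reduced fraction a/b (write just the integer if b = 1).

Answer: 11/16

Derivation:
Count via complement. Let g(t,s) = #length-t paths at position s with S_1..S_t all ≠ 0.
g(t,s) = g(t-1,s-1) + g(t-1,s+1) for s ≠ 0; g(t,0) = 0.
t=0: g(0,0)=1
t=1: g(1,-1)=1 g(1,1)=1
t=2: g(2,-2)=1 g(2,2)=1
t=3: g(3,-3)=1 g(3,-1)=1 g(3,1)=1 g(3,3)=1
t=4: g(4,-4)=1 g(4,-2)=2 g(4,2)=2 g(4,4)=1
t=5: g(5,-5)=1 g(5,-3)=3 g(5,-1)=2 g(5,1)=2 g(5,3)=3 g(5,5)=1
t=6: g(6,-6)=1 g(6,-4)=4 g(6,-2)=5 g(6,2)=5 g(6,4)=4 g(6,6)=1
Paths never hitting 0: Σ_s g(6,s) = 20
Paths hitting 0: 2^6 - 20 = 44
P = 44/64 = 11/16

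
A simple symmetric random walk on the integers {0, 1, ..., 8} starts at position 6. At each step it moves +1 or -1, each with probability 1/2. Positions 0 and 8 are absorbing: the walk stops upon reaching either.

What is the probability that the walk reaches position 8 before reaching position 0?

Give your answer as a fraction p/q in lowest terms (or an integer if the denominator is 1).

Answer: 3/4

Derivation:
Symmetric walk (p = 1/2): the harmonic-function argument gives P(hit 8 before 0 | start at 6) = a/N.
P = 6/8 = 3/4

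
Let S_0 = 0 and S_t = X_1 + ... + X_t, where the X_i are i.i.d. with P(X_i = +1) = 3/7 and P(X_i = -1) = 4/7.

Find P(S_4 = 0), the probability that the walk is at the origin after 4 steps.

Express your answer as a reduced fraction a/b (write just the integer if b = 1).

To be at 0 after 4 steps: need exactly 2 steps of +1 and 2 of -1.
Number of such sequences: C(4,2) = 6
Each has probability (3/7)^2 · (4/7)^2 = 144/2401
P = 6 · 144/2401 = 864/2401

Answer: 864/2401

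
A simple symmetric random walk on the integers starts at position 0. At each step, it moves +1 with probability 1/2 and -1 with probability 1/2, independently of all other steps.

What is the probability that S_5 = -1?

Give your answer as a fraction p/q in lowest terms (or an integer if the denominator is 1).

To reach position -1 after 5 steps: need 2 steps of +1 and 3 of -1.
Favorable paths: C(5,2) = 10
Total paths: 2^5 = 32
P = 10/32 = 5/16

Answer: 5/16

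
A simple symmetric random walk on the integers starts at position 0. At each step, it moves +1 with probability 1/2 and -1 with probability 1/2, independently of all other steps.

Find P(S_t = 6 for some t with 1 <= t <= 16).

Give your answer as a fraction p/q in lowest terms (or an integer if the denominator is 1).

Count via complement. Let g(t,s) = #length-t paths at position s with S_1..S_t all ≠ 6.
g(t,s) = g(t-1,s-1) + g(t-1,s+1) for s ≠ 6; g(t,6) = 0.
t=0: g(0,0)=1
t=1: g(1,-1)=1 g(1,1)=1
t=2: g(2,-2)=1 g(2,0)=2 g(2,2)=1
t=3: g(3,-3)=1 g(3,-1)=3 g(3,1)=3 g(3,3)=1
t=4: g(4,-4)=1 g(4,-2)=4 g(4,0)=6 g(4,2)=4 g(4,4)=1
t=5: g(5,-5)=1 g(5,-3)=5 g(5,-1)=10 g(5,1)=10 g(5,3)=5 g(5,5)=1
t=6: g(6,-6)=1 g(6,-4)=6 g(6,-2)=15 g(6,0)=20 g(6,2)=15 g(6,4)=6
t=7: g(7,-7)=1 g(7,-5)=7 g(7,-3)=21 g(7,-1)=35 g(7,1)=35 g(7,3)=21 g(7,5)=6
t=8: g(8,-8)=1 g(8,-6)=8 g(8,-4)=28 g(8,-2)=56 g(8,0)=70 g(8,2)=56 g(8,4)=27
t=9: g(9,-9)=1 g(9,-7)=9 g(9,-5)=36 g(9,-3)=84 g(9,-1)=126 g(9,1)=126 g(9,3)=83 g(9,5)=27
t=10: g(10,-10)=1 g(10,-8)=10 g(10,-6)=45 g(10,-4)=120 g(10,-2)=210 g(10,0)=252 g(10,2)=209 g(10,4)=110
t=11: g(11,-11)=1 g(11,-9)=11 g(11,-7)=55 g(11,-5)=165 g(11,-3)=330 g(11,-1)=462 g(11,1)=461 g(11,3)=319 g(11,5)=110
t=12: g(12,-12)=1 g(12,-10)=12 g(12,-8)=66 g(12,-6)=220 g(12,-4)=495 g(12,-2)=792 g(12,0)=923 g(12,2)=780 g(12,4)=429
t=13: g(13,-13)=1 g(13,-11)=13 g(13,-9)=78 g(13,-7)=286 g(13,-5)=715 g(13,-3)=1287 g(13,-1)=1715 g(13,1)=1703 g(13,3)=1209 g(13,5)=429
t=14: g(14,-14)=1 g(14,-12)=14 g(14,-10)=91 g(14,-8)=364 g(14,-6)=1001 g(14,-4)=2002 g(14,-2)=3002 g(14,0)=3418 g(14,2)=2912 g(14,4)=1638
t=15: g(15,-15)=1 g(15,-13)=15 g(15,-11)=105 g(15,-9)=455 g(15,-7)=1365 g(15,-5)=3003 g(15,-3)=5004 g(15,-1)=6420 g(15,1)=6330 g(15,3)=4550 g(15,5)=1638
t=16: g(16,-16)=1 g(16,-14)=16 g(16,-12)=120 g(16,-10)=560 g(16,-8)=1820 g(16,-6)=4368 g(16,-4)=8007 g(16,-2)=11424 g(16,0)=12750 g(16,2)=10880 g(16,4)=6188
Paths never hitting 6: Σ_s g(16,s) = 56134
Paths hitting 6: 2^16 - 56134 = 9402
P = 9402/65536 = 4701/32768

Answer: 4701/32768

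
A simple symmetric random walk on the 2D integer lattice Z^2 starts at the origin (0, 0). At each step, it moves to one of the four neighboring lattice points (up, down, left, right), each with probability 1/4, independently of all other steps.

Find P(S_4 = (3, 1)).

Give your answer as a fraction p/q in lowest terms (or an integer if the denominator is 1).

Answer: 1/64

Derivation:
Let h be the number of horizontal steps (so 4-h are vertical). To end at (3,1) need (h+3)/2 right-steps and ((4-h)+1)/2 up-steps.
Sum over h with 3 ≤ h ≤ 3, h ≡ 1 (mod 2), 4-h ≡ 1 (mod 2):
h=3: C(4,3)·C(3,3)·C(1,1) = 4·1·1 = 4
Total favorable: 4
Total paths: 4^4 = 256
P = 4/256 = 1/64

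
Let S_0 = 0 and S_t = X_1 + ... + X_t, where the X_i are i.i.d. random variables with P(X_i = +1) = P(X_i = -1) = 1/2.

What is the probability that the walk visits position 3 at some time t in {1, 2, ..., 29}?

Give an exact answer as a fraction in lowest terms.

Count via complement. Let g(t,s) = #length-t paths at position s with S_1..S_t all ≠ 3.
g(t,s) = g(t-1,s-1) + g(t-1,s+1) for s ≠ 3; g(t,3) = 0.
t=0: g(0,0)=1
t=1: g(1,-1)=1 g(1,1)=1
t=2: g(2,-2)=1 g(2,0)=2 g(2,2)=1
t=3: g(3,-3)=1 g(3,-1)=3 g(3,1)=3
t=4: g(4,-4)=1 g(4,-2)=4 g(4,0)=6 g(4,2)=3
t=5: g(5,-5)=1 g(5,-3)=5 g(5,-1)=10 g(5,1)=9
t=6: g(6,-6)=1 g(6,-4)=6 g(6,-2)=15 g(6,0)=19 g(6,2)=9
t=7: g(7,-7)=1 g(7,-5)=7 g(7,-3)=21 g(7,-1)=34 g(7,1)=28
t=8: g(8,-8)=1 g(8,-6)=8 g(8,-4)=28 g(8,-2)=55 g(8,0)=62 g(8,2)=28
t=9: g(9,-9)=1 g(9,-7)=9 g(9,-5)=36 g(9,-3)=83 g(9,-1)=117 g(9,1)=90
t=10: g(10,-10)=1 g(10,-8)=10 g(10,-6)=45 g(10,-4)=119 g(10,-2)=200 g(10,0)=207 g(10,2)=90
t=11: g(11,-11)=1 g(11,-9)=11 g(11,-7)=55 g(11,-5)=164 g(11,-3)=319 g(11,-1)=407 g(11,1)=297
t=12: g(12,-12)=1 g(12,-10)=12 g(12,-8)=66 g(12,-6)=219 g(12,-4)=483 g(12,-2)=726 g(12,0)=704 g(12,2)=297
t=13: g(13,-13)=1 g(13,-11)=13 g(13,-9)=78 g(13,-7)=285 g(13,-5)=702 g(13,-3)=1209 g(13,-1)=1430 g(13,1)=1001
t=14: g(14,-14)=1 g(14,-12)=14 g(14,-10)=91 g(14,-8)=363 g(14,-6)=987 g(14,-4)=1911 g(14,-2)=2639 g(14,0)=2431 g(14,2)=1001
t=15: g(15,-15)=1 g(15,-13)=15 g(15,-11)=105 g(15,-9)=454 g(15,-7)=1350 g(15,-5)=2898 g(15,-3)=4550 g(15,-1)=5070 g(15,1)=3432
t=16: g(16,-16)=1 g(16,-14)=16 g(16,-12)=120 g(16,-10)=559 g(16,-8)=1804 g(16,-6)=4248 g(16,-4)=7448 g(16,-2)=9620 g(16,0)=8502 g(16,2)=3432
t=17: g(17,-17)=1 g(17,-15)=17 g(17,-13)=136 g(17,-11)=679 g(17,-9)=2363 g(17,-7)=6052 g(17,-5)=11696 g(17,-3)=17068 g(17,-1)=18122 g(17,1)=11934
t=18: g(18,-18)=1 g(18,-16)=18 g(18,-14)=153 g(18,-12)=815 g(18,-10)=3042 g(18,-8)=8415 g(18,-6)=17748 g(18,-4)=28764 g(18,-2)=35190 g(18,0)=30056 g(18,2)=11934
t=19: g(19,-19)=1 g(19,-17)=19 g(19,-15)=171 g(19,-13)=968 g(19,-11)=3857 g(19,-9)=11457 g(19,-7)=26163 g(19,-5)=46512 g(19,-3)=63954 g(19,-1)=65246 g(19,1)=41990
t=20: g(20,-20)=1 g(20,-18)=20 g(20,-16)=190 g(20,-14)=1139 g(20,-12)=4825 g(20,-10)=15314 g(20,-8)=37620 g(20,-6)=72675 g(20,-4)=110466 g(20,-2)=129200 g(20,0)=107236 g(20,2)=41990
t=21: g(21,-21)=1 g(21,-19)=21 g(21,-17)=210 g(21,-15)=1329 g(21,-13)=5964 g(21,-11)=20139 g(21,-9)=52934 g(21,-7)=110295 g(21,-5)=183141 g(21,-3)=239666 g(21,-1)=236436 g(21,1)=149226
t=22: g(22,-22)=1 g(22,-20)=22 g(22,-18)=231 g(22,-16)=1539 g(22,-14)=7293 g(22,-12)=26103 g(22,-10)=73073 g(22,-8)=163229 g(22,-6)=293436 g(22,-4)=422807 g(22,-2)=476102 g(22,0)=385662 g(22,2)=149226
t=23: g(23,-23)=1 g(23,-21)=23 g(23,-19)=253 g(23,-17)=1770 g(23,-15)=8832 g(23,-13)=33396 g(23,-11)=99176 g(23,-9)=236302 g(23,-7)=456665 g(23,-5)=716243 g(23,-3)=898909 g(23,-1)=861764 g(23,1)=534888
t=24: g(24,-24)=1 g(24,-22)=24 g(24,-20)=276 g(24,-18)=2023 g(24,-16)=10602 g(24,-14)=42228 g(24,-12)=132572 g(24,-10)=335478 g(24,-8)=692967 g(24,-6)=1172908 g(24,-4)=1615152 g(24,-2)=1760673 g(24,0)=1396652 g(24,2)=534888
t=25: g(25,-25)=1 g(25,-23)=25 g(25,-21)=300 g(25,-19)=2299 g(25,-17)=12625 g(25,-15)=52830 g(25,-13)=174800 g(25,-11)=468050 g(25,-9)=1028445 g(25,-7)=1865875 g(25,-5)=2788060 g(25,-3)=3375825 g(25,-1)=3157325 g(25,1)=1931540
t=26: g(26,-26)=1 g(26,-24)=26 g(26,-22)=325 g(26,-20)=2599 g(26,-18)=14924 g(26,-16)=65455 g(26,-14)=227630 g(26,-12)=642850 g(26,-10)=1496495 g(26,-8)=2894320 g(26,-6)=4653935 g(26,-4)=6163885 g(26,-2)=6533150 g(26,0)=5088865 g(26,2)=1931540
t=27: g(27,-27)=1 g(27,-25)=27 g(27,-23)=351 g(27,-21)=2924 g(27,-19)=17523 g(27,-17)=80379 g(27,-15)=293085 g(27,-13)=870480 g(27,-11)=2139345 g(27,-9)=4390815 g(27,-7)=7548255 g(27,-5)=10817820 g(27,-3)=12697035 g(27,-1)=11622015 g(27,1)=7020405
t=28: g(28,-28)=1 g(28,-26)=28 g(28,-24)=378 g(28,-22)=3275 g(28,-20)=20447 g(28,-18)=97902 g(28,-16)=373464 g(28,-14)=1163565 g(28,-12)=3009825 g(28,-10)=6530160 g(28,-8)=11939070 g(28,-6)=18366075 g(28,-4)=23514855 g(28,-2)=24319050 g(28,0)=18642420 g(28,2)=7020405
t=29: g(29,-29)=1 g(29,-27)=29 g(29,-25)=406 g(29,-23)=3653 g(29,-21)=23722 g(29,-19)=118349 g(29,-17)=471366 g(29,-15)=1537029 g(29,-13)=4173390 g(29,-11)=9539985 g(29,-9)=18469230 g(29,-7)=30305145 g(29,-5)=41880930 g(29,-3)=47833905 g(29,-1)=42961470 g(29,1)=25662825
Paths never hitting 3: Σ_s g(29,s) = 222981435
Paths hitting 3: 2^29 - 222981435 = 313889477
P = 313889477/536870912 = 313889477/536870912

Answer: 313889477/536870912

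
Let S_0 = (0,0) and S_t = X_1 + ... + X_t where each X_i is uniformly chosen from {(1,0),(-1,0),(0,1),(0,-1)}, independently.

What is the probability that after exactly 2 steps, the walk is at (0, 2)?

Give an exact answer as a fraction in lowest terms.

Let h be the number of horizontal steps (so 2-h are vertical). To end at (0,2) need (h+0)/2 right-steps and ((2-h)+2)/2 up-steps.
Sum over h with 0 ≤ h ≤ 0, h ≡ 0 (mod 2), 2-h ≡ 0 (mod 2):
h=0: C(2,0)·C(0,0)·C(2,2) = 1·1·1 = 1
Total favorable: 1
Total paths: 4^2 = 16
P = 1/16 = 1/16

Answer: 1/16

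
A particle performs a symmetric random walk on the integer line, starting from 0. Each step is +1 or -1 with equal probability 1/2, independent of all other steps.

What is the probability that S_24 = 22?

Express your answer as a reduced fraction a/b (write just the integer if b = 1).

Answer: 3/2097152

Derivation:
To reach position 22 after 24 steps: need 23 steps of +1 and 1 of -1.
Favorable paths: C(24,23) = 24
Total paths: 2^24 = 16777216
P = 24/16777216 = 3/2097152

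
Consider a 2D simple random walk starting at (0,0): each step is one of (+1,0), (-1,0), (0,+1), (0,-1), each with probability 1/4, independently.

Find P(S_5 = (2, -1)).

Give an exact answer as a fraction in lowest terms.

Let h be the number of horizontal steps (so 5-h are vertical). To end at (2,-1) need (h+2)/2 right-steps and ((5-h)-1)/2 up-steps.
Sum over h with 2 ≤ h ≤ 4, h ≡ 0 (mod 2), 5-h ≡ 1 (mod 2):
h=2: C(5,2)·C(2,2)·C(3,1) = 10·1·3 = 30
h=4: C(5,4)·C(4,3)·C(1,0) = 5·4·1 = 20
Total favorable: 50
Total paths: 4^5 = 1024
P = 50/1024 = 25/512

Answer: 25/512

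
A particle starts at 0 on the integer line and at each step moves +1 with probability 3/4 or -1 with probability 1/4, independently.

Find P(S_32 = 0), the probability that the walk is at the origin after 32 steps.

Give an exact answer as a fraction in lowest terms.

Answer: 12937269923450595/9223372036854775808

Derivation:
To be at 0 after 32 steps: need exactly 16 steps of +1 and 16 of -1.
Number of such sequences: C(32,16) = 601080390
Each has probability (3/4)^16 · (1/4)^16 = 43046721/18446744073709551616
P = 601080390 · 43046721/18446744073709551616 = 12937269923450595/9223372036854775808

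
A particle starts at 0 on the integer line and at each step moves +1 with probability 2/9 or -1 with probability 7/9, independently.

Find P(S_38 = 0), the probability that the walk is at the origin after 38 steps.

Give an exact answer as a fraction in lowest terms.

Answer: 70411346659344583364028819046400/608266787713357709119683992618861307

Derivation:
To be at 0 after 38 steps: need exactly 19 steps of +1 and 19 of -1.
Number of such sequences: C(38,19) = 35345263800
Each has probability (2/9)^19 · (7/9)^19 = 5976303958948914397184/1824800363140073127359051977856583921
P = 35345263800 · 5976303958948914397184/1824800363140073127359051977856583921 = 70411346659344583364028819046400/608266787713357709119683992618861307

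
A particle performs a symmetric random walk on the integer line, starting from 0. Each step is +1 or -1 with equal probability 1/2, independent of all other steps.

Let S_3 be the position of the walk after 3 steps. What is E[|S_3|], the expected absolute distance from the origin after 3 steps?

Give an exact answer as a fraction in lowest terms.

Answer: 3/2

Derivation:
S_3 takes values m ≡ 1 (mod 2) with |m| ≤ 3; P(S_3=m) = C(3,(3+m)/2)/2^3.
Total paths: 2^3 = 8
Distribution: P(S=-3)=1/8, P(S=-1)=3/8, P(S=1)=3/8, P(S=3)=1/8
E[|S_3|] = Σ_m |m|·P(S_3=m) = 12/8 = 3/2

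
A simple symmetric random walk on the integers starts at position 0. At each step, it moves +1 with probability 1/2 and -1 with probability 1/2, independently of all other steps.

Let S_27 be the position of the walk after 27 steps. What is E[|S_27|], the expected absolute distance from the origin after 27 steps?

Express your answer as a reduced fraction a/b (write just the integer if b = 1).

S_27 takes values m ≡ 1 (mod 2) with |m| ≤ 27; P(S_27=m) = C(27,(27+m)/2)/2^27.
Total paths: 2^27 = 134217728
Distribution: P(S=-27)=1/134217728, P(S=-25)=27/134217728, P(S=-23)=351/134217728, P(S=-21)=2925/134217728, P(S=-19)=17550/134217728, P(S=-17)=80730/134217728, P(S=-15)=296010/134217728, P(S=-13)=888030/134217728, P(S=-11)=2220075/134217728, P(S=-9)=4686825/134217728, P(S=-7)=8436285/134217728, P(S=-5)=13037895/134217728, P(S=-3)=17383860/134217728, P(S=-1)=20058300/134217728, P(S=1)=20058300/134217728, P(S=3)=17383860/134217728, P(S=5)=13037895/134217728, P(S=7)=8436285/134217728, P(S=9)=4686825/134217728, P(S=11)=2220075/134217728, P(S=13)=888030/134217728, P(S=15)=296010/134217728, P(S=17)=80730/134217728, P(S=19)=17550/134217728, P(S=21)=2925/134217728, P(S=23)=351/134217728, P(S=25)=27/134217728, P(S=27)=1/134217728
E[|S_27|] = Σ_m |m|·P(S_27=m) = 561632400/134217728 = 35102025/8388608

Answer: 35102025/8388608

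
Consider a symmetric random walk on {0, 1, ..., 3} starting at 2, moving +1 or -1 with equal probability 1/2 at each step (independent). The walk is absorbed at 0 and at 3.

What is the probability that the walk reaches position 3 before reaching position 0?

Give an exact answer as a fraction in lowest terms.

Symmetric walk (p = 1/2): the harmonic-function argument gives P(hit 3 before 0 | start at 2) = a/N.
P = 2/3 = 2/3

Answer: 2/3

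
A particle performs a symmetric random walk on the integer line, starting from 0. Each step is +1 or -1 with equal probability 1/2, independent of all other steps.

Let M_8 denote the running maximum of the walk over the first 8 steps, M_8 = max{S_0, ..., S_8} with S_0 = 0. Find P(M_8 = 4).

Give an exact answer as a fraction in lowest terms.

Let M_8 = max(S_0,...,S_8). Use the reflection principle: for j ≥ 1, #{paths with M_8 ≥ j} = #{S_8 ≥ j} + #{S_8 ≥ j+1}.
By reflection, #{M_8 ≥ 4} = #{S_8 ≥ 4} + #{S_8 ≥ 5} = 37 + 9 = 46.
#{M_8 ≥ 5} = #{S_8 ≥ 5} + #{S_8 ≥ 6} = 9 + 9 = 18.
#{M_8 = 4} = 46 - 18 = 28.
P(M_8 = 4) = 28/256 = 7/64

Answer: 7/64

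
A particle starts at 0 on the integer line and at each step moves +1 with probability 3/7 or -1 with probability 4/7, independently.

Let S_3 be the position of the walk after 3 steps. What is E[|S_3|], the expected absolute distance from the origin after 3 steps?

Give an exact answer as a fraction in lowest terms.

Answer: 75/49

Derivation:
S_3 takes values m ≡ 1 (mod 2) with |m| ≤ 3; P(S_3=m) = C(3,(3+m)/2) · (3/7)^((3+m)/2) · (4/7)^((3-m)/2).
Distribution: P(S=-3)=64/343, P(S=-1)=144/343, P(S=1)=108/343, P(S=3)=27/343
E[|S_3|] = Σ_m |m|·P(S_3=m) = 75/49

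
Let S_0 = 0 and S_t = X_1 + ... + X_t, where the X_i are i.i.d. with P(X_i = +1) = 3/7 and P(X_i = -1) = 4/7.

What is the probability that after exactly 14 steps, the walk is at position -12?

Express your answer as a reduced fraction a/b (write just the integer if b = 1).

To reach position -12 after 14 steps: need 1 step of +1 and 13 steps of -1.
Number of such sequences: C(14,1) = 14
Each has probability (3/7)^1 · (4/7)^13 = 201326592/678223072849
P = 14 · 201326592/678223072849 = 402653184/96889010407

Answer: 402653184/96889010407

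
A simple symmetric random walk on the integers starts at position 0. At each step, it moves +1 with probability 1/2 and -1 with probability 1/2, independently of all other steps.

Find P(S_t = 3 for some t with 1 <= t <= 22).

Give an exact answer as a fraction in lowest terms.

Answer: 548895/1048576

Derivation:
Count via complement. Let g(t,s) = #length-t paths at position s with S_1..S_t all ≠ 3.
g(t,s) = g(t-1,s-1) + g(t-1,s+1) for s ≠ 3; g(t,3) = 0.
t=0: g(0,0)=1
t=1: g(1,-1)=1 g(1,1)=1
t=2: g(2,-2)=1 g(2,0)=2 g(2,2)=1
t=3: g(3,-3)=1 g(3,-1)=3 g(3,1)=3
t=4: g(4,-4)=1 g(4,-2)=4 g(4,0)=6 g(4,2)=3
t=5: g(5,-5)=1 g(5,-3)=5 g(5,-1)=10 g(5,1)=9
t=6: g(6,-6)=1 g(6,-4)=6 g(6,-2)=15 g(6,0)=19 g(6,2)=9
t=7: g(7,-7)=1 g(7,-5)=7 g(7,-3)=21 g(7,-1)=34 g(7,1)=28
t=8: g(8,-8)=1 g(8,-6)=8 g(8,-4)=28 g(8,-2)=55 g(8,0)=62 g(8,2)=28
t=9: g(9,-9)=1 g(9,-7)=9 g(9,-5)=36 g(9,-3)=83 g(9,-1)=117 g(9,1)=90
t=10: g(10,-10)=1 g(10,-8)=10 g(10,-6)=45 g(10,-4)=119 g(10,-2)=200 g(10,0)=207 g(10,2)=90
t=11: g(11,-11)=1 g(11,-9)=11 g(11,-7)=55 g(11,-5)=164 g(11,-3)=319 g(11,-1)=407 g(11,1)=297
t=12: g(12,-12)=1 g(12,-10)=12 g(12,-8)=66 g(12,-6)=219 g(12,-4)=483 g(12,-2)=726 g(12,0)=704 g(12,2)=297
t=13: g(13,-13)=1 g(13,-11)=13 g(13,-9)=78 g(13,-7)=285 g(13,-5)=702 g(13,-3)=1209 g(13,-1)=1430 g(13,1)=1001
t=14: g(14,-14)=1 g(14,-12)=14 g(14,-10)=91 g(14,-8)=363 g(14,-6)=987 g(14,-4)=1911 g(14,-2)=2639 g(14,0)=2431 g(14,2)=1001
t=15: g(15,-15)=1 g(15,-13)=15 g(15,-11)=105 g(15,-9)=454 g(15,-7)=1350 g(15,-5)=2898 g(15,-3)=4550 g(15,-1)=5070 g(15,1)=3432
t=16: g(16,-16)=1 g(16,-14)=16 g(16,-12)=120 g(16,-10)=559 g(16,-8)=1804 g(16,-6)=4248 g(16,-4)=7448 g(16,-2)=9620 g(16,0)=8502 g(16,2)=3432
t=17: g(17,-17)=1 g(17,-15)=17 g(17,-13)=136 g(17,-11)=679 g(17,-9)=2363 g(17,-7)=6052 g(17,-5)=11696 g(17,-3)=17068 g(17,-1)=18122 g(17,1)=11934
t=18: g(18,-18)=1 g(18,-16)=18 g(18,-14)=153 g(18,-12)=815 g(18,-10)=3042 g(18,-8)=8415 g(18,-6)=17748 g(18,-4)=28764 g(18,-2)=35190 g(18,0)=30056 g(18,2)=11934
t=19: g(19,-19)=1 g(19,-17)=19 g(19,-15)=171 g(19,-13)=968 g(19,-11)=3857 g(19,-9)=11457 g(19,-7)=26163 g(19,-5)=46512 g(19,-3)=63954 g(19,-1)=65246 g(19,1)=41990
t=20: g(20,-20)=1 g(20,-18)=20 g(20,-16)=190 g(20,-14)=1139 g(20,-12)=4825 g(20,-10)=15314 g(20,-8)=37620 g(20,-6)=72675 g(20,-4)=110466 g(20,-2)=129200 g(20,0)=107236 g(20,2)=41990
t=21: g(21,-21)=1 g(21,-19)=21 g(21,-17)=210 g(21,-15)=1329 g(21,-13)=5964 g(21,-11)=20139 g(21,-9)=52934 g(21,-7)=110295 g(21,-5)=183141 g(21,-3)=239666 g(21,-1)=236436 g(21,1)=149226
t=22: g(22,-22)=1 g(22,-20)=22 g(22,-18)=231 g(22,-16)=1539 g(22,-14)=7293 g(22,-12)=26103 g(22,-10)=73073 g(22,-8)=163229 g(22,-6)=293436 g(22,-4)=422807 g(22,-2)=476102 g(22,0)=385662 g(22,2)=149226
Paths never hitting 3: Σ_s g(22,s) = 1998724
Paths hitting 3: 2^22 - 1998724 = 2195580
P = 2195580/4194304 = 548895/1048576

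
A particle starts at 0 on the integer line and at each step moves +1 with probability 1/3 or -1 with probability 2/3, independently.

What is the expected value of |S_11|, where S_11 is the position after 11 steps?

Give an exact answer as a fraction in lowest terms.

S_11 takes values m ≡ 1 (mod 2) with |m| ≤ 11; P(S_11=m) = C(11,(11+m)/2) · (1/3)^((11+m)/2) · (2/3)^((11-m)/2).
Distribution: P(S=-11)=2048/177147, P(S=-9)=11264/177147, P(S=-7)=28160/177147, P(S=-5)=14080/59049, P(S=-3)=14080/59049, P(S=-1)=9856/59049, P(S=1)=4928/59049, P(S=3)=1760/59049, P(S=5)=440/59049, P(S=7)=220/177147, P(S=9)=22/177147, P(S=11)=1/177147
E[|S_11|] = Σ_m |m|·P(S_11=m) = 242495/59049

Answer: 242495/59049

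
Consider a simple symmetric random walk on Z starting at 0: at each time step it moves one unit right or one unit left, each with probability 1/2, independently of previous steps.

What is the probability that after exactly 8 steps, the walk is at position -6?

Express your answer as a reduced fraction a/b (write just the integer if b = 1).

Answer: 1/32

Derivation:
To reach position -6 after 8 steps: need 1 step of +1 and 7 of -1.
Favorable paths: C(8,1) = 8
Total paths: 2^8 = 256
P = 8/256 = 1/32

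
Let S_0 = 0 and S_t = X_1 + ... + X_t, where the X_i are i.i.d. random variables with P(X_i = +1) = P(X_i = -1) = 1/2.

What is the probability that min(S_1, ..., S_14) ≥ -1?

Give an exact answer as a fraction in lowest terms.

Answer: 6435/16384

Derivation:
Let f(t,s) = #length-t paths at position s with S_1..S_t all ≥ -1.
f(t,s) = f(t-1,s-1) + f(t-1,s+1) for s ≥ -1; f(t,s) = 0 for s < -1.
t=0: f(0,0)=1
t=1: f(1,-1)=1 f(1,1)=1
t=2: f(2,0)=2 f(2,2)=1
t=3: f(3,-1)=2 f(3,1)=3 f(3,3)=1
t=4: f(4,0)=5 f(4,2)=4 f(4,4)=1
t=5: f(5,-1)=5 f(5,1)=9 f(5,3)=5 f(5,5)=1
t=6: f(6,0)=14 f(6,2)=14 f(6,4)=6 f(6,6)=1
t=7: f(7,-1)=14 f(7,1)=28 f(7,3)=20 f(7,5)=7 f(7,7)=1
t=8: f(8,0)=42 f(8,2)=48 f(8,4)=27 f(8,6)=8 f(8,8)=1
t=9: f(9,-1)=42 f(9,1)=90 f(9,3)=75 f(9,5)=35 f(9,7)=9 f(9,9)=1
t=10: f(10,0)=132 f(10,2)=165 f(10,4)=110 f(10,6)=44 f(10,8)=10 f(10,10)=1
t=11: f(11,-1)=132 f(11,1)=297 f(11,3)=275 f(11,5)=154 f(11,7)=54 f(11,9)=11 f(11,11)=1
t=12: f(12,0)=429 f(12,2)=572 f(12,4)=429 f(12,6)=208 f(12,8)=65 f(12,10)=12 f(12,12)=1
t=13: f(13,-1)=429 f(13,1)=1001 f(13,3)=1001 f(13,5)=637 f(13,7)=273 f(13,9)=77 f(13,11)=13 f(13,13)=1
t=14: f(14,0)=1430 f(14,2)=2002 f(14,4)=1638 f(14,6)=910 f(14,8)=350 f(14,10)=90 f(14,12)=14 f(14,14)=1
Σ_s f(14,s) = 6435
P = 6435/16384 = 6435/16384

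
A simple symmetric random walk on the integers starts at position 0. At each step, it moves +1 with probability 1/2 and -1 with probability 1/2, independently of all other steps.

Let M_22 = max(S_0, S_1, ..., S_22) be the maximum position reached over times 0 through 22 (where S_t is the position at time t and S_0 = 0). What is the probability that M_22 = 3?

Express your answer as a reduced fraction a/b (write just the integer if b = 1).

Let M_22 = max(S_0,...,S_22). Use the reflection principle: for j ≥ 1, #{paths with M_22 ≥ j} = #{S_22 ≥ j} + #{S_22 ≥ j+1}.
By reflection, #{M_22 ≥ 3} = #{S_22 ≥ 3} + #{S_22 ≥ 4} = 1097790 + 1097790 = 2195580.
#{M_22 ≥ 4} = #{S_22 ≥ 4} + #{S_22 ≥ 5} = 1097790 + 600370 = 1698160.
#{M_22 = 3} = 2195580 - 1698160 = 497420.
P(M_22 = 3) = 497420/4194304 = 124355/1048576

Answer: 124355/1048576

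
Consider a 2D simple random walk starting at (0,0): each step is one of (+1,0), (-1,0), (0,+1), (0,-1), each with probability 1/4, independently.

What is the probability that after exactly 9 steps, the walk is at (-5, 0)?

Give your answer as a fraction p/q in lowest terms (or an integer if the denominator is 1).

Answer: 81/16384

Derivation:
Let h be the number of horizontal steps (so 9-h are vertical). To end at (-5,0) need (h-5)/2 right-steps and ((9-h)+0)/2 up-steps.
Sum over h with 5 ≤ h ≤ 9, h ≡ 1 (mod 2), 9-h ≡ 0 (mod 2):
h=5: C(9,5)·C(5,0)·C(4,2) = 126·1·6 = 756
h=7: C(9,7)·C(7,1)·C(2,1) = 36·7·2 = 504
h=9: C(9,9)·C(9,2)·C(0,0) = 1·36·1 = 36
Total favorable: 1296
Total paths: 4^9 = 262144
P = 1296/262144 = 81/16384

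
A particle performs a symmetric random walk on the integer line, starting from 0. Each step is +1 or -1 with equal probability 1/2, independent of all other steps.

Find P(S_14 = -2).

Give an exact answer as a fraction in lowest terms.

To reach position -2 after 14 steps: need 6 steps of +1 and 8 of -1.
Favorable paths: C(14,6) = 3003
Total paths: 2^14 = 16384
P = 3003/16384 = 3003/16384

Answer: 3003/16384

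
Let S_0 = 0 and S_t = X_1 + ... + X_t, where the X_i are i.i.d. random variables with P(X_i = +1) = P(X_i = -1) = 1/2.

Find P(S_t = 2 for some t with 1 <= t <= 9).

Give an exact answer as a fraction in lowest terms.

Count via complement. Let g(t,s) = #length-t paths at position s with S_1..S_t all ≠ 2.
g(t,s) = g(t-1,s-1) + g(t-1,s+1) for s ≠ 2; g(t,2) = 0.
t=0: g(0,0)=1
t=1: g(1,-1)=1 g(1,1)=1
t=2: g(2,-2)=1 g(2,0)=2
t=3: g(3,-3)=1 g(3,-1)=3 g(3,1)=2
t=4: g(4,-4)=1 g(4,-2)=4 g(4,0)=5
t=5: g(5,-5)=1 g(5,-3)=5 g(5,-1)=9 g(5,1)=5
t=6: g(6,-6)=1 g(6,-4)=6 g(6,-2)=14 g(6,0)=14
t=7: g(7,-7)=1 g(7,-5)=7 g(7,-3)=20 g(7,-1)=28 g(7,1)=14
t=8: g(8,-8)=1 g(8,-6)=8 g(8,-4)=27 g(8,-2)=48 g(8,0)=42
t=9: g(9,-9)=1 g(9,-7)=9 g(9,-5)=35 g(9,-3)=75 g(9,-1)=90 g(9,1)=42
Paths never hitting 2: Σ_s g(9,s) = 252
Paths hitting 2: 2^9 - 252 = 260
P = 260/512 = 65/128

Answer: 65/128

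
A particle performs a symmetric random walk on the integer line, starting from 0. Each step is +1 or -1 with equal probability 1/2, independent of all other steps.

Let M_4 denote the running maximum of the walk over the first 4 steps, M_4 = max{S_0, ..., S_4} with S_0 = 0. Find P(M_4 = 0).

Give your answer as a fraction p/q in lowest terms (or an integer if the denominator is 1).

Let M_4 = max(S_0,...,S_4). Use the reflection principle: for j ≥ 1, #{paths with M_4 ≥ j} = #{S_4 ≥ j} + #{S_4 ≥ j+1}.
P(M_4 ≥ 0) = 1 since S_0 = 0, so #{M_4 ≥ 0} = 16.
#{M_4 ≥ 1} = #{S_4 ≥ 1} + #{S_4 ≥ 2} = 5 + 5 = 10.
#{M_4 = 0} = 16 - 10 = 6.
P(M_4 = 0) = 6/16 = 3/8

Answer: 3/8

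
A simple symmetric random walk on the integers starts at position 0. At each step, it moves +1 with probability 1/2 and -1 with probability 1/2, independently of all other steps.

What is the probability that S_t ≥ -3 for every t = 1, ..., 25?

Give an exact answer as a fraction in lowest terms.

Answer: 2414425/4194304

Derivation:
Let f(t,s) = #length-t paths at position s with S_1..S_t all ≥ -3.
f(t,s) = f(t-1,s-1) + f(t-1,s+1) for s ≥ -3; f(t,s) = 0 for s < -3.
t=0: f(0,0)=1
t=1: f(1,-1)=1 f(1,1)=1
t=2: f(2,-2)=1 f(2,0)=2 f(2,2)=1
t=3: f(3,-3)=1 f(3,-1)=3 f(3,1)=3 f(3,3)=1
t=4: f(4,-2)=4 f(4,0)=6 f(4,2)=4 f(4,4)=1
t=5: f(5,-3)=4 f(5,-1)=10 f(5,1)=10 f(5,3)=5 f(5,5)=1
t=6: f(6,-2)=14 f(6,0)=20 f(6,2)=15 f(6,4)=6 f(6,6)=1
t=7: f(7,-3)=14 f(7,-1)=34 f(7,1)=35 f(7,3)=21 f(7,5)=7 f(7,7)=1
t=8: f(8,-2)=48 f(8,0)=69 f(8,2)=56 f(8,4)=28 f(8,6)=8 f(8,8)=1
t=9: f(9,-3)=48 f(9,-1)=117 f(9,1)=125 f(9,3)=84 f(9,5)=36 f(9,7)=9 f(9,9)=1
t=10: f(10,-2)=165 f(10,0)=242 f(10,2)=209 f(10,4)=120 f(10,6)=45 f(10,8)=10 f(10,10)=1
t=11: f(11,-3)=165 f(11,-1)=407 f(11,1)=451 f(11,3)=329 f(11,5)=165 f(11,7)=55 f(11,9)=11 f(11,11)=1
t=12: f(12,-2)=572 f(12,0)=858 f(12,2)=780 f(12,4)=494 f(12,6)=220 f(12,8)=66 f(12,10)=12 f(12,12)=1
t=13: f(13,-3)=572 f(13,-1)=1430 f(13,1)=1638 f(13,3)=1274 f(13,5)=714 f(13,7)=286 f(13,9)=78 f(13,11)=13 f(13,13)=1
t=14: f(14,-2)=2002 f(14,0)=3068 f(14,2)=2912 f(14,4)=1988 f(14,6)=1000 f(14,8)=364 f(14,10)=91 f(14,12)=14 f(14,14)=1
t=15: f(15,-3)=2002 f(15,-1)=5070 f(15,1)=5980 f(15,3)=4900 f(15,5)=2988 f(15,7)=1364 f(15,9)=455 f(15,11)=105 f(15,13)=15 f(15,15)=1
t=16: f(16,-2)=7072 f(16,0)=11050 f(16,2)=10880 f(16,4)=7888 f(16,6)=4352 f(16,8)=1819 f(16,10)=560 f(16,12)=120 f(16,14)=16 f(16,16)=1
t=17: f(17,-3)=7072 f(17,-1)=18122 f(17,1)=21930 f(17,3)=18768 f(17,5)=12240 f(17,7)=6171 f(17,9)=2379 f(17,11)=680 f(17,13)=136 f(17,15)=17 f(17,17)=1
t=18: f(18,-2)=25194 f(18,0)=40052 f(18,2)=40698 f(18,4)=31008 f(18,6)=18411 f(18,8)=8550 f(18,10)=3059 f(18,12)=816 f(18,14)=153 f(18,16)=18 f(18,18)=1
t=19: f(19,-3)=25194 f(19,-1)=65246 f(19,1)=80750 f(19,3)=71706 f(19,5)=49419 f(19,7)=26961 f(19,9)=11609 f(19,11)=3875 f(19,13)=969 f(19,15)=171 f(19,17)=19 f(19,19)=1
t=20: f(20,-2)=90440 f(20,0)=145996 f(20,2)=152456 f(20,4)=121125 f(20,6)=76380 f(20,8)=38570 f(20,10)=15484 f(20,12)=4844 f(20,14)=1140 f(20,16)=190 f(20,18)=20 f(20,20)=1
t=21: f(21,-3)=90440 f(21,-1)=236436 f(21,1)=298452 f(21,3)=273581 f(21,5)=197505 f(21,7)=114950 f(21,9)=54054 f(21,11)=20328 f(21,13)=5984 f(21,15)=1330 f(21,17)=210 f(21,19)=21 f(21,21)=1
t=22: f(22,-2)=326876 f(22,0)=534888 f(22,2)=572033 f(22,4)=471086 f(22,6)=312455 f(22,8)=169004 f(22,10)=74382 f(22,12)=26312 f(22,14)=7314 f(22,16)=1540 f(22,18)=231 f(22,20)=22 f(22,22)=1
t=23: f(23,-3)=326876 f(23,-1)=861764 f(23,1)=1106921 f(23,3)=1043119 f(23,5)=783541 f(23,7)=481459 f(23,9)=243386 f(23,11)=100694 f(23,13)=33626 f(23,15)=8854 f(23,17)=1771 f(23,19)=253 f(23,21)=23 f(23,23)=1
t=24: f(24,-2)=1188640 f(24,0)=1968685 f(24,2)=2150040 f(24,4)=1826660 f(24,6)=1265000 f(24,8)=724845 f(24,10)=344080 f(24,12)=134320 f(24,14)=42480 f(24,16)=10625 f(24,18)=2024 f(24,20)=276 f(24,22)=24 f(24,24)=1
t=25: f(25,-3)=1188640 f(25,-1)=3157325 f(25,1)=4118725 f(25,3)=3976700 f(25,5)=3091660 f(25,7)=1989845 f(25,9)=1068925 f(25,11)=478400 f(25,13)=176800 f(25,15)=53105 f(25,17)=12649 f(25,19)=2300 f(25,21)=300 f(25,23)=25 f(25,25)=1
Σ_s f(25,s) = 19315400
P = 19315400/33554432 = 2414425/4194304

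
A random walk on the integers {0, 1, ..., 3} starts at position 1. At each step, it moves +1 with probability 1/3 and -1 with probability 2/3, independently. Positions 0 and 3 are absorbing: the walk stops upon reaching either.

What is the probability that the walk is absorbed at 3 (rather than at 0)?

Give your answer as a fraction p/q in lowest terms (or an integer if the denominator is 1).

Answer: 1/7

Derivation:
Biased walk: p = 1/3, q = 2/3, r = q/p = 2
Gambler's ruin: P(hit 3 before 0 | start at 1) = (1 - r^a)/(1 - r^N)
r^1 = 2; r^3 = 8
P = (1 - 2) / (1 - 8) = -1 / -7 = 1/7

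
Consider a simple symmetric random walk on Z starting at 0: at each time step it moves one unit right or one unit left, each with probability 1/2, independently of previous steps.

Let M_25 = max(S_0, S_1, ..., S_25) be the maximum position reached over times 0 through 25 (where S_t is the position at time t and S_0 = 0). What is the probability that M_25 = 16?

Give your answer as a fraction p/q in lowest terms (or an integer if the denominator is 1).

Answer: 6325/16777216

Derivation:
Let M_25 = max(S_0,...,S_25). Use the reflection principle: for j ≥ 1, #{paths with M_25 ≥ j} = #{S_25 ≥ j} + #{S_25 ≥ j+1}.
By reflection, #{M_25 ≥ 16} = #{S_25 ≥ 16} + #{S_25 ≥ 17} = 15276 + 15276 = 30552.
#{M_25 ≥ 17} = #{S_25 ≥ 17} + #{S_25 ≥ 18} = 15276 + 2626 = 17902.
#{M_25 = 16} = 30552 - 17902 = 12650.
P(M_25 = 16) = 12650/33554432 = 6325/16777216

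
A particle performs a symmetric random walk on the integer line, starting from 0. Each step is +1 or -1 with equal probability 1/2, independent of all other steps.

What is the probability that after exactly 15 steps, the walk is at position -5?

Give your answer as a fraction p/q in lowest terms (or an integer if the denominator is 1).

To reach position -5 after 15 steps: need 5 steps of +1 and 10 of -1.
Favorable paths: C(15,5) = 3003
Total paths: 2^15 = 32768
P = 3003/32768 = 3003/32768

Answer: 3003/32768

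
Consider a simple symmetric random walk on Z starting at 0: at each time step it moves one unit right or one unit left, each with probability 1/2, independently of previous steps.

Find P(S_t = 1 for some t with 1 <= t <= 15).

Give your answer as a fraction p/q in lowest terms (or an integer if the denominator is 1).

Count via complement. Let g(t,s) = #length-t paths at position s with S_1..S_t all ≠ 1.
g(t,s) = g(t-1,s-1) + g(t-1,s+1) for s ≠ 1; g(t,1) = 0.
t=0: g(0,0)=1
t=1: g(1,-1)=1
t=2: g(2,-2)=1 g(2,0)=1
t=3: g(3,-3)=1 g(3,-1)=2
t=4: g(4,-4)=1 g(4,-2)=3 g(4,0)=2
t=5: g(5,-5)=1 g(5,-3)=4 g(5,-1)=5
t=6: g(6,-6)=1 g(6,-4)=5 g(6,-2)=9 g(6,0)=5
t=7: g(7,-7)=1 g(7,-5)=6 g(7,-3)=14 g(7,-1)=14
t=8: g(8,-8)=1 g(8,-6)=7 g(8,-4)=20 g(8,-2)=28 g(8,0)=14
t=9: g(9,-9)=1 g(9,-7)=8 g(9,-5)=27 g(9,-3)=48 g(9,-1)=42
t=10: g(10,-10)=1 g(10,-8)=9 g(10,-6)=35 g(10,-4)=75 g(10,-2)=90 g(10,0)=42
t=11: g(11,-11)=1 g(11,-9)=10 g(11,-7)=44 g(11,-5)=110 g(11,-3)=165 g(11,-1)=132
t=12: g(12,-12)=1 g(12,-10)=11 g(12,-8)=54 g(12,-6)=154 g(12,-4)=275 g(12,-2)=297 g(12,0)=132
t=13: g(13,-13)=1 g(13,-11)=12 g(13,-9)=65 g(13,-7)=208 g(13,-5)=429 g(13,-3)=572 g(13,-1)=429
t=14: g(14,-14)=1 g(14,-12)=13 g(14,-10)=77 g(14,-8)=273 g(14,-6)=637 g(14,-4)=1001 g(14,-2)=1001 g(14,0)=429
t=15: g(15,-15)=1 g(15,-13)=14 g(15,-11)=90 g(15,-9)=350 g(15,-7)=910 g(15,-5)=1638 g(15,-3)=2002 g(15,-1)=1430
Paths never hitting 1: Σ_s g(15,s) = 6435
Paths hitting 1: 2^15 - 6435 = 26333
P = 26333/32768 = 26333/32768

Answer: 26333/32768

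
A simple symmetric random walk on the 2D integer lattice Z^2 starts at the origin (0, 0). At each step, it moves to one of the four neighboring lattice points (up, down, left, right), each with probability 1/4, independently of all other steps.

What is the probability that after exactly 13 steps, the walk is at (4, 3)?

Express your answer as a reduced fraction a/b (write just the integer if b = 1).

Answer: 61347/8388608

Derivation:
Let h be the number of horizontal steps (so 13-h are vertical). To end at (4,3) need (h+4)/2 right-steps and ((13-h)+3)/2 up-steps.
Sum over h with 4 ≤ h ≤ 10, h ≡ 0 (mod 2), 13-h ≡ 1 (mod 2):
h=4: C(13,4)·C(4,4)·C(9,6) = 715·1·84 = 60060
h=6: C(13,6)·C(6,5)·C(7,5) = 1716·6·21 = 216216
h=8: C(13,8)·C(8,6)·C(5,4) = 1287·28·5 = 180180
h=10: C(13,10)·C(10,7)·C(3,3) = 286·120·1 = 34320
Total favorable: 490776
Total paths: 4^13 = 67108864
P = 490776/67108864 = 61347/8388608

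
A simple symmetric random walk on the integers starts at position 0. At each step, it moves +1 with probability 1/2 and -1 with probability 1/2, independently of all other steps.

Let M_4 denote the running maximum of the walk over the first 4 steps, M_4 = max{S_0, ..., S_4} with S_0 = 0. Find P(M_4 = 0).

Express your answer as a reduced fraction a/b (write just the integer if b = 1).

Answer: 3/8

Derivation:
Let M_4 = max(S_0,...,S_4). Use the reflection principle: for j ≥ 1, #{paths with M_4 ≥ j} = #{S_4 ≥ j} + #{S_4 ≥ j+1}.
P(M_4 ≥ 0) = 1 since S_0 = 0, so #{M_4 ≥ 0} = 16.
#{M_4 ≥ 1} = #{S_4 ≥ 1} + #{S_4 ≥ 2} = 5 + 5 = 10.
#{M_4 = 0} = 16 - 10 = 6.
P(M_4 = 0) = 6/16 = 3/8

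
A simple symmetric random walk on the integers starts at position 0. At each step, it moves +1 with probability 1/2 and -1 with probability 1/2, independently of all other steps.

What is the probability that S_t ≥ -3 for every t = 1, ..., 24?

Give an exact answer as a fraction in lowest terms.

Let f(t,s) = #length-t paths at position s with S_1..S_t all ≥ -3.
f(t,s) = f(t-1,s-1) + f(t-1,s+1) for s ≥ -3; f(t,s) = 0 for s < -3.
t=0: f(0,0)=1
t=1: f(1,-1)=1 f(1,1)=1
t=2: f(2,-2)=1 f(2,0)=2 f(2,2)=1
t=3: f(3,-3)=1 f(3,-1)=3 f(3,1)=3 f(3,3)=1
t=4: f(4,-2)=4 f(4,0)=6 f(4,2)=4 f(4,4)=1
t=5: f(5,-3)=4 f(5,-1)=10 f(5,1)=10 f(5,3)=5 f(5,5)=1
t=6: f(6,-2)=14 f(6,0)=20 f(6,2)=15 f(6,4)=6 f(6,6)=1
t=7: f(7,-3)=14 f(7,-1)=34 f(7,1)=35 f(7,3)=21 f(7,5)=7 f(7,7)=1
t=8: f(8,-2)=48 f(8,0)=69 f(8,2)=56 f(8,4)=28 f(8,6)=8 f(8,8)=1
t=9: f(9,-3)=48 f(9,-1)=117 f(9,1)=125 f(9,3)=84 f(9,5)=36 f(9,7)=9 f(9,9)=1
t=10: f(10,-2)=165 f(10,0)=242 f(10,2)=209 f(10,4)=120 f(10,6)=45 f(10,8)=10 f(10,10)=1
t=11: f(11,-3)=165 f(11,-1)=407 f(11,1)=451 f(11,3)=329 f(11,5)=165 f(11,7)=55 f(11,9)=11 f(11,11)=1
t=12: f(12,-2)=572 f(12,0)=858 f(12,2)=780 f(12,4)=494 f(12,6)=220 f(12,8)=66 f(12,10)=12 f(12,12)=1
t=13: f(13,-3)=572 f(13,-1)=1430 f(13,1)=1638 f(13,3)=1274 f(13,5)=714 f(13,7)=286 f(13,9)=78 f(13,11)=13 f(13,13)=1
t=14: f(14,-2)=2002 f(14,0)=3068 f(14,2)=2912 f(14,4)=1988 f(14,6)=1000 f(14,8)=364 f(14,10)=91 f(14,12)=14 f(14,14)=1
t=15: f(15,-3)=2002 f(15,-1)=5070 f(15,1)=5980 f(15,3)=4900 f(15,5)=2988 f(15,7)=1364 f(15,9)=455 f(15,11)=105 f(15,13)=15 f(15,15)=1
t=16: f(16,-2)=7072 f(16,0)=11050 f(16,2)=10880 f(16,4)=7888 f(16,6)=4352 f(16,8)=1819 f(16,10)=560 f(16,12)=120 f(16,14)=16 f(16,16)=1
t=17: f(17,-3)=7072 f(17,-1)=18122 f(17,1)=21930 f(17,3)=18768 f(17,5)=12240 f(17,7)=6171 f(17,9)=2379 f(17,11)=680 f(17,13)=136 f(17,15)=17 f(17,17)=1
t=18: f(18,-2)=25194 f(18,0)=40052 f(18,2)=40698 f(18,4)=31008 f(18,6)=18411 f(18,8)=8550 f(18,10)=3059 f(18,12)=816 f(18,14)=153 f(18,16)=18 f(18,18)=1
t=19: f(19,-3)=25194 f(19,-1)=65246 f(19,1)=80750 f(19,3)=71706 f(19,5)=49419 f(19,7)=26961 f(19,9)=11609 f(19,11)=3875 f(19,13)=969 f(19,15)=171 f(19,17)=19 f(19,19)=1
t=20: f(20,-2)=90440 f(20,0)=145996 f(20,2)=152456 f(20,4)=121125 f(20,6)=76380 f(20,8)=38570 f(20,10)=15484 f(20,12)=4844 f(20,14)=1140 f(20,16)=190 f(20,18)=20 f(20,20)=1
t=21: f(21,-3)=90440 f(21,-1)=236436 f(21,1)=298452 f(21,3)=273581 f(21,5)=197505 f(21,7)=114950 f(21,9)=54054 f(21,11)=20328 f(21,13)=5984 f(21,15)=1330 f(21,17)=210 f(21,19)=21 f(21,21)=1
t=22: f(22,-2)=326876 f(22,0)=534888 f(22,2)=572033 f(22,4)=471086 f(22,6)=312455 f(22,8)=169004 f(22,10)=74382 f(22,12)=26312 f(22,14)=7314 f(22,16)=1540 f(22,18)=231 f(22,20)=22 f(22,22)=1
t=23: f(23,-3)=326876 f(23,-1)=861764 f(23,1)=1106921 f(23,3)=1043119 f(23,5)=783541 f(23,7)=481459 f(23,9)=243386 f(23,11)=100694 f(23,13)=33626 f(23,15)=8854 f(23,17)=1771 f(23,19)=253 f(23,21)=23 f(23,23)=1
t=24: f(24,-2)=1188640 f(24,0)=1968685 f(24,2)=2150040 f(24,4)=1826660 f(24,6)=1265000 f(24,8)=724845 f(24,10)=344080 f(24,12)=134320 f(24,14)=42480 f(24,16)=10625 f(24,18)=2024 f(24,20)=276 f(24,22)=24 f(24,24)=1
Σ_s f(24,s) = 9657700
P = 9657700/16777216 = 2414425/4194304

Answer: 2414425/4194304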